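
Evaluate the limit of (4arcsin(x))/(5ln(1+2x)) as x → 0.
Both numerator and denominator → 0 as x → 0; this is a 0/0 indeterminate form.
Expand each to leading order near x = 0: numerator ~ 4·x, denominator ~ 10·x.
The limit of the ratio is 2/5.

Final answer: 2/5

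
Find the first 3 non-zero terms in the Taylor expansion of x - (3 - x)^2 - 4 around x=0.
-x^2 + 7·x - 13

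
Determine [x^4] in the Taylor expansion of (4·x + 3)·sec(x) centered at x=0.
Expand to order 4: (4·x + 3)·sec(x) = 5·x^4/8 + 2·x^3 + 3·x^2/2 + 4·x + 3 + O(x^5).
The coefficient of x^4 is 5/8.

Final answer: 5/8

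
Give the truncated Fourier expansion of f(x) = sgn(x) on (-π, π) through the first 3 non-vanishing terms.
4·sin(x)/π + 4·sin(3·x)/(3·π) + 4·sin(5·x)/(5·π)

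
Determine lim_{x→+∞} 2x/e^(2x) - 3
The quotient is an ∞/∞ indeterminate form as x → +∞.
The exponential denominator e^(2x) dominates the polynomial numerator (e^x ≫ x as x → ∞), so the quotient → 0.
Adding the constant: 0 - 3 = -3. Limit = -3.

Final answer: -3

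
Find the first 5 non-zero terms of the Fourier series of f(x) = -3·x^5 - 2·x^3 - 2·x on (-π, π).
(-700 - 6·π^4 + 116·π^2)·sin(x) + (-13·π^2 + 43/2 + 3·π^4)·sin(2·x) + (-2·π^4 - 92/27 + 28·π^2/9)·sin(3·x) + (-7·π^2/8 + 85/64 + 3·π^4/2)·sin(4·x) + (-6·π^4/5 - 524/625 + 4·π^2/25)·sin(5·x)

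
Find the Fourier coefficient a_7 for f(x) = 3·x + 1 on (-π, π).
a_7 = (1/π) ∫_{-π}^{π} f(x)·cos(7x) dx.
Evaluate the integral (use parity and integration by parts as needed): a_7 = 0.

Final answer: 0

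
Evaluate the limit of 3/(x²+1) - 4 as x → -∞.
Evaluate the dominant behaviour as x → -∞; each term tends to a finite value or vanishes.
Limit = -4.

Final answer: -4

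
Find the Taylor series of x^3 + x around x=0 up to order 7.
x^3 + x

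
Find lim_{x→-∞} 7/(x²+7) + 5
Evaluate the dominant behaviour as x → -∞; each term tends to a finite value or vanishes.
Limit = 5.

Final answer: 5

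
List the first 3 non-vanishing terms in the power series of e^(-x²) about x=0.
x^4/2 - x^2 + 1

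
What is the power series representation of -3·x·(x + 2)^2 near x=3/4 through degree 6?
-1089/64 - 561·(x - 3/4)/16 - 75·(x - 3/4)^2/4 - 3·(x - 3/4)^3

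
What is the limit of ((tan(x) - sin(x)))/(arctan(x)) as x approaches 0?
Both numerator and denominator → 0 as x → 0; this is a 0/0 indeterminate form.
Expand each to leading order near x = 0: numerator ~ x^3/2, denominator ~ x.
The limit of the ratio is 0.

Final answer: 0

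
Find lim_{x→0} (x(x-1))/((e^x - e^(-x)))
Both numerator and denominator → 0 as x → 0; this is a 0/0 indeterminate form.
Expand each to leading order near x = 0: numerator ~ -x, denominator ~ 2·x.
The limit of the ratio is -1/2.

Final answer: -1/2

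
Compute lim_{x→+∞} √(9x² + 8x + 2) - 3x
As x → +∞: multiply by the conjugate to get (8x+2)/(√(9x²+8x+2)+3x); the denominator ~ 6x, so the limit is 8/6 = 4/3.
Limit = 4/3.

Final answer: 4/3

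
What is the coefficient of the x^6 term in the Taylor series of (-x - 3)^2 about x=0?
Expand to order 6: (-x - 3)^2 = x^2 + 6·x + 9 + O(x^7).
The coefficient of x^6 is 0.

Final answer: 0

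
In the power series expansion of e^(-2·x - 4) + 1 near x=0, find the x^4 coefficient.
Expand to order 4: e^(-2·x - 4) + 1 = 2·x^4·e^(-4)/3 - 4·x^3·e^(-4)/3 + 2·x^2·e^(-4) - 2·x·e^(-4) + e^(-4) + 1 + O(x^5).
The coefficient of x^4 is 2·e^(-4)/3.

Final answer: 2·e^(-4)/3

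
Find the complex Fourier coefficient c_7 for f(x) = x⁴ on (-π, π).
Compute the real Fourier coefficients first: a_7 = 48/2401 - 8·π^2/49, b_7 = 0.
Then c_7 = (a_7 − i·b_7)/2 = 24/2401 - 4·π^2/49.

Final answer: 24/2401 - 4·π^2/49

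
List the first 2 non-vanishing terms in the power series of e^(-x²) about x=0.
1 - x^2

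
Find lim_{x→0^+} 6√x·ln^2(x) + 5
The product is a 0·∞ indeterminate form at x → 0⁺.
Rewrite the product as 6·ln^2(x) / x^(-1/2) and apply L'Hôpital, or use the standard hierarchy x^(-1/2) ≫ |ln x|^2 as x → 0⁺.
The indeterminate product → 0, so the limit = 5.

Final answer: 5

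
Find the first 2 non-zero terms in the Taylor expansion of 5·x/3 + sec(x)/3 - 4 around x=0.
5·x/3 - 11/3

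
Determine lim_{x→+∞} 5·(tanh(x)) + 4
Evaluate the dominant behaviour as x → +∞; each term tends to a finite value or vanishes.
Limit = 9.

Final answer: 9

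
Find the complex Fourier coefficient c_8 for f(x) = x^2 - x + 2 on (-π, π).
Compute the real Fourier coefficients first: a_8 = 1/16, b_8 = 1/4.
Then c_8 = (a_8 − i·b_8)/2 = 1/32 - i/8.

Final answer: 1/32 - i/8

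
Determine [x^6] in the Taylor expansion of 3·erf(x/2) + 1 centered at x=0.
Expand to order 6: 3·erf(x/2) + 1 = 3·x^5/(160·√(π)) - x^3/(4·√(π)) + 3·x/√(π) + 1 + O(x^7).
The coefficient of x^6 is 0.

Final answer: 0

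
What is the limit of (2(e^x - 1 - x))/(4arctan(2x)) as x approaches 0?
Both numerator and denominator → 0 as x → 0; this is a 0/0 indeterminate form.
Expand each to leading order near x = 0: numerator ~ x^2, denominator ~ 8·x.
The limit of the ratio is 0.

Final answer: 0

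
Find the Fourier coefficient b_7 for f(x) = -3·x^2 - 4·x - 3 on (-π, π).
b_7 = (1/π) ∫_{-π}^{π} f(x)·sin(7x) dx.
Evaluate the integral (use parity and integration by parts as needed): b_7 = -8/7.

Final answer: -8/7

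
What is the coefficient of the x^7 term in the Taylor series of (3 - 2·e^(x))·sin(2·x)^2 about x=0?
Expand to order 7: (3 - 2·e^(x))·sin(2·x)^2 = -179·x^7/45 + 353·x^6/45 + 28·x^5/3 - 28·x^4/3 - 8·x^3 + 4·x^2 + O(x^8).
The coefficient of x^7 is -179/45.

Final answer: -179/45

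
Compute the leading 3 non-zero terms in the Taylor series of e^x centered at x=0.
x^2/2 + x + 1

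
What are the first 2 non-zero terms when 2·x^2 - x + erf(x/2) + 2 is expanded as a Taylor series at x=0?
x·(-1 + 1/√(π)) + 2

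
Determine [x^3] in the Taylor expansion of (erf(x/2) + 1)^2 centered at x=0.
Expand to order 3: (erf(x/2) + 1)^2 = -x^3/(6·√(π)) + x^2/π + 2·x/√(π) + 1 + O(x^4).
The coefficient of x^3 is -1/(6·√(π)).

Final answer: -1/(6·√(π))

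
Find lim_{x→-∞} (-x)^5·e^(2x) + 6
The product is a 0·∞ indeterminate form at x → -∞.
Rewrite the product as (-x)^5 / e^(-2x) (an ∞/∞ form) and apply L'Hôpital, or use the standard hierarchy e^(2|x|) ≫ |(-x)^5| as x → -∞.
The indeterminate product → 0, so the limit = 6.

Final answer: 6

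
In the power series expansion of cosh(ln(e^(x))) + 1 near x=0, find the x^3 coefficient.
Expand to order 3: cosh(ln(e^(x))) + 1 = x^2/2 + 2 + O(x^4).
The coefficient of x^3 is 0.

Final answer: 0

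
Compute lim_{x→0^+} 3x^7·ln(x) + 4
The product is a 0·∞ indeterminate form at x → 0⁺.
Rewrite the product as 3·ln(x) / x^(-7) and apply L'Hôpital, or use the standard hierarchy x^(-7) ≫ |ln x| as x → 0⁺.
The indeterminate product → 0, so the limit = 4.

Final answer: 4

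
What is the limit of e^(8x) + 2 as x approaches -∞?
Evaluate the dominant behaviour as x → -∞; each term tends to a finite value or vanishes.
Limit = 2.

Final answer: 2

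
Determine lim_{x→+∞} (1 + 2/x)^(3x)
As x → +∞: write (1 + 2/x)^(3x) = ((1 + 2/x)^x)^3 → (e^2)^3 = e^6.
Limit = e^(6).

Final answer: e^(6)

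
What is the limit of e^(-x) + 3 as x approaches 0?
Direct substitution at x = 0 gives 4.

Final answer: 4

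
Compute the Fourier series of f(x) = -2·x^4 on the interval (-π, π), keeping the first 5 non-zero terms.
(-96 + 16·π^2)·cos(x) + (6 - 4·π^2)·cos(2·x) + (-32/27 + 16·π^2/9)·cos(3·x) + (3/8 - π^2)·cos(4·x) - 2·π^4/5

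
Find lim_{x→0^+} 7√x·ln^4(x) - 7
The product is a 0·∞ indeterminate form at x → 0⁺.
Rewrite the product as 7·ln^4(x) / x^(-1/2) and apply L'Hôpital, or use the standard hierarchy x^(-1/2) ≫ |ln x|^4 as x → 0⁺.
The indeterminate product → 0, so the limit = -7.

Final answer: -7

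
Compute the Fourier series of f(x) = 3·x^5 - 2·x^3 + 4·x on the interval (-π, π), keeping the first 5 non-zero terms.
(-124·π^2 + 6·π^4 + 752)·sin(x) + (-3·π^4 - 59/2 + 17·π^2)·sin(2·x) + (-52·π^2/9 + 176/27 + 2·π^4)·sin(3·x) + (-3·π^4/2 - 197/64 + 23·π^2/8)·sin(4·x) + (-44·π^2/25 + 1264/625 + 6·π^4/5)·sin(5·x)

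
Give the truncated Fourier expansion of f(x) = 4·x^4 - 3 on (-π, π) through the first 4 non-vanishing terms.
(192 - 32·π^2)·cos(x) + (-12 + 8·π^2)·cos(2·x) + (64/27 - 32·π^2/9)·cos(3·x) - 3 + 4·π^4/5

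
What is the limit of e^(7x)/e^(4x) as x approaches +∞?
This is an ∞/∞ indeterminate form as x → +∞.
Rewrite e^(7x)/e^(4x) = e^((7−4)x) = e^(3x); the exponent coefficient is 3 > 0 so e^(3x) → ∞.
Limit = ∞.

Final answer: ∞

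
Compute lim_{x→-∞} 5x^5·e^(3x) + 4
The product is a 0·∞ indeterminate form at x → -∞.
Rewrite the product as 5x^5 / e^(-3x) (an ∞/∞ form) and apply L'Hôpital, or use the standard hierarchy e^(3|x|) ≫ |x^5| as x → -∞.
The indeterminate product → 0, so the limit = 4.

Final answer: 4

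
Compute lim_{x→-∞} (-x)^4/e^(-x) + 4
The quotient is an ∞/∞ indeterminate form as x → -∞.
Compare growth rates of the dominant terms (exponentials ≫ polynomials ≫ logarithms), or apply L'Hôpital's rule; the quotient → 0.
Adding the constant: 0 + 4 = 4. Limit = 4.

Final answer: 4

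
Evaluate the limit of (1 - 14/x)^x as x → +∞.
As x → +∞: this is the defining limit (1 - 14/x)^x → e^(-14).
Limit = e^(-14).

Final answer: e^(-14)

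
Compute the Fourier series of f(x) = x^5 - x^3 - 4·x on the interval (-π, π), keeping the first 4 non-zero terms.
(-42·π^2 + 2·π^4 + 244)·sin(x) + (-π^4 - 5 + 6·π^2)·sin(2·x) + (-58·π^2/27 - 100/81 + 2·π^4/3)·sin(3·x) + (-π^4/2 + 101/64 + 9·π^2/8)·sin(4·x)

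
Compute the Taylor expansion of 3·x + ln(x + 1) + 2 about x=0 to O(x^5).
-x^4/4 + x^3/3 - x^2/2 + 4·x + 2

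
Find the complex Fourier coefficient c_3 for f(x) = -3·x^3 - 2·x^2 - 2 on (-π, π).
Compute the real Fourier coefficients first: a_3 = 8/9, b_3 = 4/3 - 2·π^2.
Then c_3 = (a_3 − i·b_3)/2 = 4/9 - 2·i/3 + i·π^2.

Final answer: 4/9 - 2·i/3 + i·π^2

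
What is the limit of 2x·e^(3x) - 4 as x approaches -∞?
The product is a 0·∞ indeterminate form at x → -∞.
Rewrite the product as 2x / e^(-3x) (an ∞/∞ form) and apply L'Hôpital, or use the standard hierarchy e^(3|x|) ≫ |x| as x → -∞.
The indeterminate product → 0, so the limit = -4.

Final answer: -4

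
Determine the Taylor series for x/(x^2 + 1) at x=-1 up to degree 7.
-1/2 + (x + 1)^2/4 + (x + 1)^3/4 + (x + 1)^4/8 - (x + 1)^6/16 - (x + 1)^7/16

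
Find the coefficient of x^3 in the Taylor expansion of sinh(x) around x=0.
Expand to order 3: sinh(x) = x^3/6 + x + O(x^4).
The coefficient of x^3 is 1/6.

Final answer: 1/6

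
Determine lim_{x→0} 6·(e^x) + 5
Direct substitution at x = 0 gives 11.

Final answer: 11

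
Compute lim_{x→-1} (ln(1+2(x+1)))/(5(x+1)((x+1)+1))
Both numerator and denominator → 0 as x → -1; this is a 0/0 indeterminate form.
Expand each to leading order near x = -1: numerator ~ 2·(x + 1), denominator ~ 5·(x + 1).
The limit of the ratio is 2/5.

Final answer: 2/5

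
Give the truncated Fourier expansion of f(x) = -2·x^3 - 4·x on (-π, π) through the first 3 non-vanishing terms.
(16 - 4·π^2)·sin(x) + (1 + 2·π^2)·sin(2·x) + (-4·π^2/3 - 16/9)·sin(3·x)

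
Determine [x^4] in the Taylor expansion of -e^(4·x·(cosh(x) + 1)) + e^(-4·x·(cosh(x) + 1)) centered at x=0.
Expand to order 4: -e^(4·x·(cosh(x) + 1)) + e^(-4·x·(cosh(x) + 1)) = -524·x^3/3 - 16·x + O(x^5).
The coefficient of x^4 is 0.

Final answer: 0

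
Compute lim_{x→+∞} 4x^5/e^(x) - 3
The quotient is an ∞/∞ indeterminate form as x → +∞.
The exponential denominator e^(x) dominates the polynomial numerator (e^x ≫ x^5 as x → ∞), so the quotient → 0.
Adding the constant: 0 - 3 = -3. Limit = -3.

Final answer: -3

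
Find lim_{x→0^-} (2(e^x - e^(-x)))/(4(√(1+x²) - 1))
Both numerator and denominator → 0 as x → 0^-; this is a 0/0 indeterminate form.
Expand each to leading order near x = 0: numerator ~ 4·x, denominator ~ 2·x^2.
The limit of the ratio is -∞.

Final answer: -∞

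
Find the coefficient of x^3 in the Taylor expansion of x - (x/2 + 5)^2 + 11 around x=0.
Expand to order 3: x - (x/2 + 5)^2 + 11 = -x^2/4 - 4·x - 14 + O(x^4).
The coefficient of x^3 is 0.

Final answer: 0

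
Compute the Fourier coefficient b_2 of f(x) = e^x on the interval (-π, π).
b_2 = (1/π) ∫_{-π}^{π} f(x)·sin(2x) dx.
Evaluate the integral (use parity and integration by parts as needed): b_2 = (2 - 2·e^(2·π))·e^(-π)/(5·π).

Final answer: (2 - 2·e^(2·π))·e^(-π)/(5·π)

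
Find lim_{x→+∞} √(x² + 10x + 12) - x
This is an ∞ − ∞ indeterminate form.
Multiply and divide by the conjugate √(x²+10x + 12) + x; the x² terms cancel, leaving (10x + 12)/(√(x²+10x + 12)+x) → 10/2 = 5.
Limit = 5.

Final answer: 5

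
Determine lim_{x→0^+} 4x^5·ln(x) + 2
The product is a 0·∞ indeterminate form at x → 0⁺.
Rewrite the product as 4·ln(x) / x^(-5) and apply L'Hôpital, or use the standard hierarchy x^(-5) ≫ |ln x| as x → 0⁺.
The indeterminate product → 0, so the limit = 2.

Final answer: 2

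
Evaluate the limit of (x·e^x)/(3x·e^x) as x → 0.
Both numerator and denominator → 0 as x → 0; this is a 0/0 indeterminate form.
Expand each to leading order near x = 0: numerator ~ x, denominator ~ 3·x.
The limit of the ratio is 1/3.

Final answer: 1/3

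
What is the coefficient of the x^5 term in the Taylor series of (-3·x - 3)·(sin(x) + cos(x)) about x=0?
Expand to order 5: (-3·x - 3)·(sin(x) + cos(x)) = -3·x^5/20 + 3·x^4/8 + 2·x^3 - 3·x^2/2 - 6·x - 3 + O(x^6).
The coefficient of x^5 is -3/20.

Final answer: -3/20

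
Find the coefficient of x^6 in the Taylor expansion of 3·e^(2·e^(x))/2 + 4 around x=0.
81·e^(2)/16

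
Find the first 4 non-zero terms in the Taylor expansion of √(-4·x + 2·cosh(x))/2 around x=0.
-√(2)·x^3/8 - √(2)·x^2/8 - √(2)·x/2 + √(2)/2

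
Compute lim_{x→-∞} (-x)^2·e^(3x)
This is a 0·∞ indeterminate form at x → -∞.
Rewrite the product as (-x)^2 / e^(-3x) (an ∞/∞ form) and apply L'Hôpital, or use the standard hierarchy e^(3|x|) ≫ |(-x)^2| as x → -∞.
The indeterminate product → 0, so the limit = 0.

Final answer: 0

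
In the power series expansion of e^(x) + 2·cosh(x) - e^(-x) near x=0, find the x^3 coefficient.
Expand to order 3: e^(x) + 2·cosh(x) - e^(-x) = x^3/3 + x^2 + 2·x + 2 + O(x^4).
The coefficient of x^3 is 1/3.

Final answer: 1/3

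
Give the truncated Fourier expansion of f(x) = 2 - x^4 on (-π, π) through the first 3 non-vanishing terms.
(-48 + 8·π^2)·cos(x) + (3 - 2·π^2)·cos(2·x) - π^4/5 + 2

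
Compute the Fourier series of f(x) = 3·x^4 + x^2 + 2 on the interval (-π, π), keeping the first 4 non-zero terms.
(140 - 24·π^2)·cos(x) + (-8 + 6·π^2)·cos(2·x) + (4/3 - 8·π^2/3)·cos(3·x) + 2 + π^2/3 + 3·π^4/5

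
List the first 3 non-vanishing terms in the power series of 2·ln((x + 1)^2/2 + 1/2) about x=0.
x^4/4 - x^3/3 + 2·x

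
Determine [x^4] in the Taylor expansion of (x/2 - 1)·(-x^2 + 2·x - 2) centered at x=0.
Expand to order 4: (x/2 - 1)·(-x^2 + 2·x - 2) = -x^3/2 + 2·x^2 - 3·x + 2 + O(x^5).
The coefficient of x^4 is 0.

Final answer: 0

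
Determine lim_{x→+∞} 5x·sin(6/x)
As x → +∞: let u = 6/x → 0⁺; then 5·x·sin(6/x) = 5·6·sin(u)/u → 5·6·1 = 30.
Limit = 30.

Final answer: 30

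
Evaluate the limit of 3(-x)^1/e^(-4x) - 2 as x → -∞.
The quotient is an ∞/∞ indeterminate form as x → -∞.
Compare growth rates of the dominant terms (exponentials ≫ polynomials ≫ logarithms), or apply L'Hôpital's rule; the quotient → 0.
Adding the constant: 0 - 2 = -2. Limit = -2.

Final answer: -2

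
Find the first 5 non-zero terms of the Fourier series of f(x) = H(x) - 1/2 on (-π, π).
2·sin(x)/π + 2·sin(3·x)/(3·π) + 2·sin(5·x)/(5·π) + 2·sin(7·x)/(7·π) + 2·sin(9·x)/(9·π)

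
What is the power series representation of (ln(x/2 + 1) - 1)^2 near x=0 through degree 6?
197·x^6/11520 - 37·x^5/960 + 17·x^4/192 - 5·x^3/24 + x^2/2 - x + 1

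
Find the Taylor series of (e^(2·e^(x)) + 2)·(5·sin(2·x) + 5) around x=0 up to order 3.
x^3·(-40/3 + 125·e^(2)/3) + 35·x^2·e^(2) + x·(20 + 20·e^(2)) + 10 + 5·e^(2)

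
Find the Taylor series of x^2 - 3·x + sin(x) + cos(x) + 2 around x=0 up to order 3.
-x^3/6 + x^2/2 - 2·x + 3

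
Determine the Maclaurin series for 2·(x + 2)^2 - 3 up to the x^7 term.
2·x^2 + 8·x + 5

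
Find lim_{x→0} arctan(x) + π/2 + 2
Direct substitution at x = 0 gives π/2 + 2.

Final answer: π/2 + 2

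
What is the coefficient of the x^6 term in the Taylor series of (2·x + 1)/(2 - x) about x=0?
Expand to order 6: (2·x + 1)/(2 - x) = 5·x^6/128 + 5·x^5/64 + 5·x^4/32 + 5·x^3/16 + 5·x^2/8 + 5·x/4 + 1/2 + O(x^7).
The coefficient of x^6 is 5/128.

Final answer: 5/128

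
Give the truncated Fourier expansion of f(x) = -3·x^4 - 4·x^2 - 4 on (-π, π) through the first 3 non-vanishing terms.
(-128 + 24·π^2)·cos(x) + (5 - 6·π^2)·cos(2·x) - 3·π^4/5 - 4·π^2/3 - 4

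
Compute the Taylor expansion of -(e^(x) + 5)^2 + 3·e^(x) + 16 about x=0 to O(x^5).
-23·x^4/24 - 5·x^3/2 - 11·x^2/2 - 9·x - 17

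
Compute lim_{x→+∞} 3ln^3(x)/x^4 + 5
The quotient is an ∞/∞ indeterminate form as x → +∞.
The polynomial denominator x^4 dominates the logarithmic numerator (any positive power of x ≫ ln^3(x) as x → ∞), so the quotient → 0.
Adding the constant: 0 + 5 = 5. Limit = 5.

Final answer: 5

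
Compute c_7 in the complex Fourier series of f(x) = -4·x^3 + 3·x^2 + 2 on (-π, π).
Compute the real Fourier coefficients first: a_7 = -12/49, b_7 = 48/343 - 8·π^2/7.
Then c_7 = (a_7 − i·b_7)/2 = -6/49 - 24·i/343 + 4·i·π^2/7.

Final answer: -6/49 - 24·i/343 + 4·i·π^2/7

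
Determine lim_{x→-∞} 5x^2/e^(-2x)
This is an ∞/∞ indeterminate form as x → -∞.
Compare growth rates of the dominant terms (exponentials ≫ polynomials ≫ logarithms), or apply L'Hôpital's rule; the quotient → 0.
Limit = 0.

Final answer: 0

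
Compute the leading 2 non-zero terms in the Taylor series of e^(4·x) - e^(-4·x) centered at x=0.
64·x^3/3 + 8·x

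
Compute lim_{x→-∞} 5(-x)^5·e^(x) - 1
The product is a 0·∞ indeterminate form at x → -∞.
Rewrite the product as 5(-x)^5 / e^(-x) (an ∞/∞ form) and apply L'Hôpital, or use the standard hierarchy e^(|x|) ≫ |(-x)^5| as x → -∞.
The indeterminate product → 0, so the limit = -1.

Final answer: -1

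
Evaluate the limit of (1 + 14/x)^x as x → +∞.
As x → +∞: this is the defining limit (1 + 14/x)^x → e^14.
Limit = e^(14).

Final answer: e^(14)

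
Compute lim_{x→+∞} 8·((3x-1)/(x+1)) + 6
Evaluate the dominant behaviour as x → +∞; each term tends to a finite value or vanishes.
Limit = 30.

Final answer: 30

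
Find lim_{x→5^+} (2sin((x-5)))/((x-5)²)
Both numerator and denominator → 0 as x → 5^+; this is a 0/0 indeterminate form.
Expand each to leading order near x = 5: numerator ~ 2·(x - 5), denominator ~ (x - 5)^2.
The limit of the ratio is ∞.

Final answer: ∞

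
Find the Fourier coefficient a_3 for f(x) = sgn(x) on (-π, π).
a_3 = (1/π) ∫_{-π}^{π} f(x)·cos(3x) dx.
Evaluate the integral (use parity and integration by parts as needed): a_3 = 0.

Final answer: 0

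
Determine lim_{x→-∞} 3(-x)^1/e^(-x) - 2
The quotient is an ∞/∞ indeterminate form as x → -∞.
Compare growth rates of the dominant terms (exponentials ≫ polynomials ≫ logarithms), or apply L'Hôpital's rule; the quotient → 0.
Adding the constant: 0 - 2 = -2. Limit = -2.

Final answer: -2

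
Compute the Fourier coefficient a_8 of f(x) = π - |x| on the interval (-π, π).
a_8 = (1/π) ∫_{-π}^{π} f(x)·cos(8x) dx.
Evaluate the integral (use parity and integration by parts as needed): a_8 = 0.

Final answer: 0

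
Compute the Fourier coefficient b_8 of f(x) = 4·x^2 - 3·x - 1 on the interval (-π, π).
b_8 = (1/π) ∫_{-π}^{π} f(x)·sin(8x) dx.
Evaluate the integral (use parity and integration by parts as needed): b_8 = 3/4.

Final answer: 3/4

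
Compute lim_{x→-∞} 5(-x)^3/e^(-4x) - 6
The quotient is an ∞/∞ indeterminate form as x → -∞.
Compare growth rates of the dominant terms (exponentials ≫ polynomials ≫ logarithms), or apply L'Hôpital's rule; the quotient → 0.
Adding the constant: 0 - 6 = -6. Limit = -6.

Final answer: -6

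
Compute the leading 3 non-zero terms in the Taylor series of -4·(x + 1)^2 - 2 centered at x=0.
-4·x^2 - 8·x - 6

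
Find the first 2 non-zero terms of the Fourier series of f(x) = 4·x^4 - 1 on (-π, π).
(192 - 32·π^2)·cos(x) - 1 + 4·π^4/5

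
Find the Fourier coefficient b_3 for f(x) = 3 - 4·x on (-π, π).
b_3 = (1/π) ∫_{-π}^{π} f(x)·sin(3x) dx.
Evaluate the integral (use parity and integration by parts as needed): b_3 = -8/3.

Final answer: -8/3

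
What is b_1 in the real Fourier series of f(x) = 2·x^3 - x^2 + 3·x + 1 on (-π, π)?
b_1 = (1/π) ∫_{-π}^{π} f(x)·sin(1x) dx.
Evaluate the integral (use parity and integration by parts as needed): b_1 = -18 + 4·π^2.

Final answer: -18 + 4·π^2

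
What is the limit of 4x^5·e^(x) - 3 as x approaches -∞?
The product is a 0·∞ indeterminate form at x → -∞.
Rewrite the product as 4x^5 / e^(-x) (an ∞/∞ form) and apply L'Hôpital, or use the standard hierarchy e^(|x|) ≫ |x^5| as x → -∞.
The indeterminate product → 0, so the limit = -3.

Final answer: -3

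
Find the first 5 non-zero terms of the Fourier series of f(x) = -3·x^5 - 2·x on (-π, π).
(-724 - 6·π^4 + 120·π^2)·sin(x) + (-15·π^2 + 49/2 + 3·π^4)·sin(2·x) + (-2·π^4 - 116/27 + 40·π^2/9)·sin(3·x) + (-15·π^2/8 + 109/64 + 3·π^4/2)·sin(4·x) + (-6·π^4/5 - 644/625 + 24·π^2/25)·sin(5·x)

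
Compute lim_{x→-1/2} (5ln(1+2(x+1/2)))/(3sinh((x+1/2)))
Both numerator and denominator → 0 as x → -1/2; this is a 0/0 indeterminate form.
Expand each to leading order near x = -1/2: numerator ~ 10·(x + 1/2), denominator ~ 3·(x + 1/2).
The limit of the ratio is 10/3.

Final answer: 10/3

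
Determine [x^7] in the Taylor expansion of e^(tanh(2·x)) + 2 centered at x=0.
Expand to order 7: e^(tanh(2·x)) + 2 = 440·x^7/63 + 388·x^6/45 - 4·x^5/5 - 14·x^4/3 - 4·x^3/3 + 2·x^2 + 2·x + 3 + O(x^8).
The coefficient of x^7 is 440/63.

Final answer: 440/63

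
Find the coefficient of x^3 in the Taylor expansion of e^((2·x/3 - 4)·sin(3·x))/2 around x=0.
Expand to order 3: e^((2·x/3 - 4)·sin(3·x))/2 = -147·x^3 + 37·x^2 - 6·x + 1/2 + O(x^4).
The coefficient of x^3 is -147.

Final answer: -147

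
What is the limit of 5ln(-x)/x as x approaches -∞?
This is an ∞/∞ indeterminate form as x → -∞.
Compare growth rates of the dominant terms (exponentials ≫ polynomials ≫ logarithms), or apply L'Hôpital's rule; the quotient → 0.
Limit = 0.

Final answer: 0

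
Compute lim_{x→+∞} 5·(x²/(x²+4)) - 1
Evaluate the dominant behaviour as x → +∞; each term tends to a finite value or vanishes.
Limit = 4.

Final answer: 4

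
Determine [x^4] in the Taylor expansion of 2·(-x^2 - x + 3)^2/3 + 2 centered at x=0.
Expand to order 4: 2·(-x^2 - x + 3)^2/3 + 2 = 2·x^4/3 + 4·x^3/3 - 10·x^2/3 - 4·x + 8 + O(x^5).
The coefficient of x^4 is 2/3.

Final answer: 2/3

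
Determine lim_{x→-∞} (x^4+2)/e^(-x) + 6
The quotient is an ∞/∞ indeterminate form as x → -∞.
Compare growth rates of the dominant terms (exponentials ≫ polynomials ≫ logarithms), or apply L'Hôpital's rule; the quotient → 0.
Adding the constant: 0 + 6 = 6. Limit = 6.

Final answer: 6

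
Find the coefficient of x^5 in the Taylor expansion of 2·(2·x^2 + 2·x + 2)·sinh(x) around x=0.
Expand to order 5: 2·(2·x^2 + 2·x + 2)·sinh(x) = 7·x^5/10 + 2·x^4/3 + 14·x^3/3 + 4·x^2 + 4·x + O(x^6).
The coefficient of x^5 is 7/10.

Final answer: 7/10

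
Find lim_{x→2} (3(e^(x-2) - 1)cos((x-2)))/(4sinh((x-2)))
Both numerator and denominator → 0 as x → 2; this is a 0/0 indeterminate form.
Expand each to leading order near x = 2: numerator ~ 3·(x - 2), denominator ~ 4·(x - 2).
The limit of the ratio is 3/4.

Final answer: 3/4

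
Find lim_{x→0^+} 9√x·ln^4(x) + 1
The product is a 0·∞ indeterminate form at x → 0⁺.
Rewrite the product as 9·ln^4(x) / x^(-1/2) and apply L'Hôpital, or use the standard hierarchy x^(-1/2) ≫ |ln x|^4 as x → 0⁺.
The indeterminate product → 0, so the limit = 1.

Final answer: 1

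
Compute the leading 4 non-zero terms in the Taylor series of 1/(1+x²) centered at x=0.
-x^6 + x^4 - x^2 + 1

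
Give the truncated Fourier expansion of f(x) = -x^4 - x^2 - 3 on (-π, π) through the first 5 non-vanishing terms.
(-44 + 8·π^2)·cos(x) + (2 - 2·π^2)·cos(2·x) + (-4/27 + 8·π^2/9)·cos(3·x) + (-π^2/2 - 1/16)·cos(4·x) - π^4/5 - π^2/3 - 3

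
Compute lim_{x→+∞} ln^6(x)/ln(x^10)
This is an ∞/∞ indeterminate form as x → +∞.
Write ln(x^10) = 10·ln(x), reducing the quotient to ln^5(x)/10 → ∞.
Limit = ∞.

Final answer: ∞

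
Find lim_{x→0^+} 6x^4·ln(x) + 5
The product is a 0·∞ indeterminate form at x → 0⁺.
Rewrite the product as 6·ln(x) / x^(-4) and apply L'Hôpital, or use the standard hierarchy x^(-4) ≫ |ln x| as x → 0⁺.
The indeterminate product → 0, so the limit = 5.

Final answer: 5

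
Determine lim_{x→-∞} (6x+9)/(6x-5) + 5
Evaluate the dominant behaviour as x → -∞; each term tends to a finite value or vanishes.
Limit = 6.

Final answer: 6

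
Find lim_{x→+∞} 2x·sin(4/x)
As x → +∞: let u = 4/x → 0⁺; then 2·x·sin(4/x) = 2·4·sin(u)/u → 2·4·1 = 8.
Limit = 8.

Final answer: 8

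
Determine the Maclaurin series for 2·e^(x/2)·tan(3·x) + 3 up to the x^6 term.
20977·x^6/640 + 21461·x^5/320 + 73·x^4/8 + 75·x^3/4 + 3·x^2 + 6·x + 3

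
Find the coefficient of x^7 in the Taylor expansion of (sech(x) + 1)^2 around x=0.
Expand to order 7: (sech(x) + 1)^2 = -197·x^6/360 + 13·x^4/12 - 2·x^2 + 4 + O(x^8).
The coefficient of x^7 is 0.

Final answer: 0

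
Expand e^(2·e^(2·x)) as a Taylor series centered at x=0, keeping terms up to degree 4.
188·x^4·e^(2)/3 + 88·x^3·e^(2)/3 + 12·x^2·e^(2) + 4·x·e^(2) + e^(2)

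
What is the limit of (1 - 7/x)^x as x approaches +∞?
As x → +∞: this is the defining limit (1 - 7/x)^x → e^(-7).
Limit = e^(-7).

Final answer: e^(-7)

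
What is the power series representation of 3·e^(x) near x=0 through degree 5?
x^5/40 + x^4/8 + x^3/2 + 3·x^2/2 + 3·x + 3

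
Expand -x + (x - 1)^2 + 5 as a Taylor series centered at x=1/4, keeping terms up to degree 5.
85/16 - 5·(x - 1/4)/2 + (x - 1/4)^2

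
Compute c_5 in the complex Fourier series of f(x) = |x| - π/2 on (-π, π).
Compute the real Fourier coefficients first: a_5 = -4/(25·π), b_5 = 0.
Then c_5 = (a_5 − i·b_5)/2 = -2/(25·π).

Final answer: -2/(25·π)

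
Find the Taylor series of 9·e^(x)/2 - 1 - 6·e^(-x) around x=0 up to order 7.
x^7/480 - x^6/480 + 7·x^5/80 - x^4/16 + 7·x^3/4 - 3·x^2/4 + 21·x/2 - 5/2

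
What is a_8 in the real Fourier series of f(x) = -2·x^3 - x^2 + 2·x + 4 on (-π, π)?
a_8 = (1/π) ∫_{-π}^{π} f(x)·cos(8x) dx.
Evaluate the integral (use parity and integration by parts as needed): a_8 = -1/16.

Final answer: -1/16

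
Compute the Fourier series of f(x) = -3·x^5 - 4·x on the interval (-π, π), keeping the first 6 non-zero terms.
(-728 - 6·π^4 + 120·π^2)·sin(x) + (-15·π^2 + 53/2 + 3·π^4)·sin(2·x) + (-2·π^4 - 152/27 + 40·π^2/9)·sin(3·x) + (-15·π^2/8 + 173/64 + 3·π^4/2)·sin(4·x) + (-6·π^4/5 - 1144/625 + 24·π^2/25)·sin(5·x) + (-5·π^2/9 + 77/54 + π^4)·sin(6·x)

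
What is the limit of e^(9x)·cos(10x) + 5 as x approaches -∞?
Evaluate the dominant behaviour as x → -∞; each term tends to a finite value or vanishes.
Limit = 5.

Final answer: 5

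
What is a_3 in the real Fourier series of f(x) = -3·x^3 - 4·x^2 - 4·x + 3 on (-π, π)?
a_3 = (1/π) ∫_{-π}^{π} f(x)·cos(3x) dx.
Evaluate the integral (use parity and integration by parts as needed): a_3 = 16/9.

Final answer: 16/9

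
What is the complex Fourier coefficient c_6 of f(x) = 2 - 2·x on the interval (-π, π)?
Compute the real Fourier coefficients first: a_6 = 0, b_6 = 2/3.
Then c_6 = (a_6 − i·b_6)/2 = -i/3.

Final answer: -i/3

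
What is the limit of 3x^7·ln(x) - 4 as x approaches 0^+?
The product is a 0·∞ indeterminate form at x → 0⁺.
Rewrite the product as 3·ln(x) / x^(-7) and apply L'Hôpital, or use the standard hierarchy x^(-7) ≫ |ln x| as x → 0⁺.
The indeterminate product → 0, so the limit = -4.

Final answer: -4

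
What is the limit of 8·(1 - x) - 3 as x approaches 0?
Direct substitution at x = 0 gives 5.

Final answer: 5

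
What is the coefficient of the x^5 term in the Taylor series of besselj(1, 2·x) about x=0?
Expand to order 5: besselj(1, 2·x) = x^5/12 - x^3/2 + x + O(x^6).
The coefficient of x^5 is 1/12.

Final answer: 1/12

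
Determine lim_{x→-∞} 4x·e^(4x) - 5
The product is a 0·∞ indeterminate form at x → -∞.
Rewrite the product as 4x / e^(-4x) (an ∞/∞ form) and apply L'Hôpital, or use the standard hierarchy e^(4|x|) ≫ |x| as x → -∞.
The indeterminate product → 0, so the limit = -5.

Final answer: -5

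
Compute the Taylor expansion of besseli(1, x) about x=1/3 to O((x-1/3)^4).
besseli(1, 1/3) + (besseli(2, 1/3)/2 + besseli(0, 1/3)/2)·(x - 1/3) + (besseli(3, 1/3)/8 + 3·besseli(1, 1/3)/8)·(x - 1/3)^2 + (besseli(4, 1/3)/48 + besseli(2, 1/3)/12 + besseli(0, 1/3)/16)·(x - 1/3)^3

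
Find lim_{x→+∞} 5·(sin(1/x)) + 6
Evaluate the dominant behaviour as x → +∞; each term tends to a finite value or vanishes.
Limit = 6.

Final answer: 6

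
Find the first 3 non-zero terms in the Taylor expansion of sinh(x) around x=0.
x^5/120 + x^3/6 + x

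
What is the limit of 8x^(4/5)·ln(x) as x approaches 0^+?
This is a 0·∞ indeterminate form at x → 0⁺.
Rewrite the product as 8·ln(x) / x^(-4/5) and apply L'Hôpital, or use the standard hierarchy x^(-4/5) ≫ |ln x| as x → 0⁺.
The indeterminate product → 0, so the limit = 0.

Final answer: 0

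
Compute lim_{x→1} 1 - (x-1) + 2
Direct substitution at x = 1 gives 3.

Final answer: 3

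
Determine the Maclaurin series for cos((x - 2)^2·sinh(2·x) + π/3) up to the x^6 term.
x^6·(4808·√(3)/15 + 8977/15) + x^5·(-872/3 + 538·√(3)/5) + x^4·(40 - 376·√(3)/3) + x^3·(32 + 39·√(3)) + x^2·(-16 + 4·√(3)) - 4·√(3)·x + 1/2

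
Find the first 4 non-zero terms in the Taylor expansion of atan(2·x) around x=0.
-128·x^7/7 + 32·x^5/5 - 8·x^3/3 + 2·x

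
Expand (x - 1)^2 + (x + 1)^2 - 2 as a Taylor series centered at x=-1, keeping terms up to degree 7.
2 - 4·(x + 1) + 2·(x + 1)^2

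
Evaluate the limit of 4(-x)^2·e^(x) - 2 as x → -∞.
The product is a 0·∞ indeterminate form at x → -∞.
Rewrite the product as 4(-x)^2 / e^(-x) (an ∞/∞ form) and apply L'Hôpital, or use the standard hierarchy e^(|x|) ≫ |(-x)^2| as x → -∞.
The indeterminate product → 0, so the limit = -2.

Final answer: -2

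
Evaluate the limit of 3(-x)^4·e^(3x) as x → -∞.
This is a 0·∞ indeterminate form at x → -∞.
Rewrite the product as 3(-x)^4 / e^(-3x) (an ∞/∞ form) and apply L'Hôpital, or use the standard hierarchy e^(3|x|) ≫ |(-x)^4| as x → -∞.
The indeterminate product → 0, so the limit = 0.

Final answer: 0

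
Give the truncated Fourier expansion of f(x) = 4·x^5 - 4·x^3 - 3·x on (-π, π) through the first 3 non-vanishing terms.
(-168·π^2 + 8·π^4 + 1002)·sin(x) + (-4·π^4 - 33 + 24·π^2)·sin(2·x) + (-232·π^2/27 + 302/81 + 8·π^4/3)·sin(3·x)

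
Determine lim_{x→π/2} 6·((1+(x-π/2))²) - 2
Direct substitution at x = π/2 gives 4.

Final answer: 4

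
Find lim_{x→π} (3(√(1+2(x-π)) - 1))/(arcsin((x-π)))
Both numerator and denominator → 0 as x → π; this is a 0/0 indeterminate form.
Expand each to leading order near x = π: numerator ~ 3·(x - π), denominator ~ (x - π).
The limit of the ratio is 3.

Final answer: 3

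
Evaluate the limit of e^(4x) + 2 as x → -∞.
Evaluate the dominant behaviour as x → -∞; each term tends to a finite value or vanishes.
Limit = 2.

Final answer: 2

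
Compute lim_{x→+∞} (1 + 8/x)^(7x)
As x → +∞: write (1 + 8/x)^(7x) = ((1 + 8/x)^x)^7 → (e^8)^7 = e^56.
Limit = e^(56).

Final answer: e^(56)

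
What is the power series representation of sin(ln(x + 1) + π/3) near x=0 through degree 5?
x^5·(-1/24 + √(3)/6) - 5·√(3)·x^4/24 + x^3·(1/12 + √(3)/4) + x^2·(-√(3)/4 - 1/4) + x/2 + √(3)/2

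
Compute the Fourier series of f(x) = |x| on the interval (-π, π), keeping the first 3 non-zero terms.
-4·cos(x)/π - 4·cos(3·x)/(9·π) + π/2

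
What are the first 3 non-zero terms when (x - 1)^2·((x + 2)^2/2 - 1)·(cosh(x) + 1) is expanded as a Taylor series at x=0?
2·x^3 - 9·x^2/2 + 2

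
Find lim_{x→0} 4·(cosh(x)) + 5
Direct substitution at x = 0 gives 9.

Final answer: 9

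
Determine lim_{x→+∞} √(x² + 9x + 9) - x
As x → +∞: multiply by the conjugate to get (9x+9)/(√(x²+9x+9)+x); the denominator ~ 2x, so the limit is 9/2.
Limit = 9/2.

Final answer: 9/2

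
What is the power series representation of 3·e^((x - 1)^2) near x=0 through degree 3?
-10·e·x^3 + 9·e·x^2 - 6·e·x + 3·e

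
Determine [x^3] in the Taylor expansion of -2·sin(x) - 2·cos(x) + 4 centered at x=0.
Expand to order 3: -2·sin(x) - 2·cos(x) + 4 = x^3/3 + x^2 - 2·x + 2 + O(x^4).
The coefficient of x^3 is 1/3.

Final answer: 1/3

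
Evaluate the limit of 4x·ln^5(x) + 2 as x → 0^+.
The product is a 0·∞ indeterminate form at x → 0⁺.
Rewrite the product as 4·ln^5(x) / x^(-1) and apply L'Hôpital, or use the standard hierarchy x^(-1) ≫ |ln x|^5 as x → 0⁺.
The indeterminate product → 0, so the limit = 2.

Final answer: 2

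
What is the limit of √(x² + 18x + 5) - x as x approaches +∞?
This is an ∞ − ∞ indeterminate form.
Multiply and divide by the conjugate √(x²+18x + 5) + x; the x² terms cancel, leaving (18x + 5)/(√(x²+18x + 5)+x) → 18/2 = 9.
Limit = 9.

Final answer: 9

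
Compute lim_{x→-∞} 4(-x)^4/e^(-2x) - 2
The quotient is an ∞/∞ indeterminate form as x → -∞.
Compare growth rates of the dominant terms (exponentials ≫ polynomials ≫ logarithms), or apply L'Hôpital's rule; the quotient → 0.
Adding the constant: 0 - 2 = -2. Limit = -2.

Final answer: -2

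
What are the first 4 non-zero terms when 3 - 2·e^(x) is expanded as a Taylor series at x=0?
-x^3/3 - x^2 - 2·x + 1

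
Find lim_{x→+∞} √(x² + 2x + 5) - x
This is an ∞ − ∞ indeterminate form.
Multiply and divide by the conjugate √(x²+2x + 5) + x; the x² terms cancel, leaving (2x + 5)/(√(x²+2x + 5)+x) → 2/2 = 1.
Limit = 1.

Final answer: 1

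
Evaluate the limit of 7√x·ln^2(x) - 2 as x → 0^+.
The product is a 0·∞ indeterminate form at x → 0⁺.
Rewrite the product as 7·ln^2(x) / x^(-1/2) and apply L'Hôpital, or use the standard hierarchy x^(-1/2) ≫ |ln x|^2 as x → 0⁺.
The indeterminate product → 0, so the limit = -2.

Final answer: -2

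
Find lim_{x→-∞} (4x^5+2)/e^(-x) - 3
The quotient is an ∞/∞ indeterminate form as x → -∞.
Compare growth rates of the dominant terms (exponentials ≫ polynomials ≫ logarithms), or apply L'Hôpital's rule; the quotient → 0.
Adding the constant: 0 - 3 = -3. Limit = -3.

Final answer: -3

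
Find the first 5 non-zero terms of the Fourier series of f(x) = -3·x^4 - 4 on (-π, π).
(-144 + 24·π^2)·cos(x) + (9 - 6·π^2)·cos(2·x) + (-16/9 + 8·π^2/3)·cos(3·x) + (9/16 - 3·π^2/2)·cos(4·x) - 3·π^4/5 - 4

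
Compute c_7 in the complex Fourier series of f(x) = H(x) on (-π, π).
Compute the real Fourier coefficients first: a_7 = 0, b_7 = 2/(7·π).
Then c_7 = (a_7 − i·b_7)/2 = -i/(7·π).

Final answer: -i/(7·π)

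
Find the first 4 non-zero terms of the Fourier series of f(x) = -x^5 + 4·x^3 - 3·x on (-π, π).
(-294 - 2·π^4 + 48·π^2)·sin(x) + (-9·π^2 + 33/2 + π^4)·sin(2·x) + (-2·π^4/3 - 386/81 + 112·π^2/27)·sin(3·x) + (-21·π^2/8 + 159/64 + π^4/2)·sin(4·x)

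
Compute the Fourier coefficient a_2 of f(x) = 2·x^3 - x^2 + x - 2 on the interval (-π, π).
a_2 = (1/π) ∫_{-π}^{π} f(x)·cos(2x) dx.
Evaluate the integral (use parity and integration by parts as needed): a_2 = -1.

Final answer: -1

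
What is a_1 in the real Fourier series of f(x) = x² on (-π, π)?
a_1 = (1/π) ∫_{-π}^{π} f(x)·cos(1x) dx.
Evaluate the integral (use parity and integration by parts as needed): a_1 = -4.

Final answer: -4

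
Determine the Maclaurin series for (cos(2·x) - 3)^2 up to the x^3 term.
8·x^2 + 4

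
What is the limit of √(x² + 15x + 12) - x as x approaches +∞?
This is an ∞ − ∞ indeterminate form.
Multiply and divide by the conjugate √(x²+15x + 12) + x; the x² terms cancel, leaving (15x + 12)/(√(x²+15x + 12)+x) → 15/2.
Limit = 15/2.

Final answer: 15/2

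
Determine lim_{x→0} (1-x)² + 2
Direct substitution at x = 0 gives 3.

Final answer: 3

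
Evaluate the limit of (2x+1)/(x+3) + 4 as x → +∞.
Evaluate the dominant behaviour as x → +∞; each term tends to a finite value or vanishes.
Limit = 6.

Final answer: 6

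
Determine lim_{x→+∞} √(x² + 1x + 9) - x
This is an ∞ − ∞ indeterminate form.
Multiply and divide by the conjugate √(x²+1x + 9) + x; the x² terms cancel, leaving (1x + 9)/(√(x²+1x + 9)+x) → 1/2.
Limit = 1/2.

Final answer: 1/2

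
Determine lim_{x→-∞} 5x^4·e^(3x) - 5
The product is a 0·∞ indeterminate form at x → -∞.
Rewrite the product as 5x^4 / e^(-3x) (an ∞/∞ form) and apply L'Hôpital, or use the standard hierarchy e^(3|x|) ≫ |x^4| as x → -∞.
The indeterminate product → 0, so the limit = -5.

Final answer: -5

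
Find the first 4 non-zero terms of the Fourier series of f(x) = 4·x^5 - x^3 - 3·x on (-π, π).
(-162·π^2 + 8·π^4 + 966)·sin(x) + (-4·π^4 - 57/2 + 21·π^2)·sin(2·x) + (-178·π^2/27 + 194/81 + 8·π^4/3)·sin(3·x) + (-2·π^4 + 3/8 + 3·π^2)·sin(4·x)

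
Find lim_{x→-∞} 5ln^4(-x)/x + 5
The quotient is an ∞/∞ indeterminate form as x → -∞.
Compare growth rates of the dominant terms (exponentials ≫ polynomials ≫ logarithms), or apply L'Hôpital's rule; the quotient → 0.
Adding the constant: 0 + 5 = 5. Limit = 5.

Final answer: 5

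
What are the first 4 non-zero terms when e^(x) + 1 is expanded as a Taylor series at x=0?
x^3/6 + x^2/2 + x + 2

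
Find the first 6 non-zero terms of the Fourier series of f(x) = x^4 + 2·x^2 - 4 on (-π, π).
(40 - 8·π^2)·cos(x) + (-1 + 2·π^2)·cos(2·x) + (-8·π^2/9 - 8/27)·cos(3·x) + (5/16 + π^2/2)·cos(4·x) + (-8·π^2/25 - 152/625)·cos(5·x) - 4 + 2·π^2/3 + π^4/5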